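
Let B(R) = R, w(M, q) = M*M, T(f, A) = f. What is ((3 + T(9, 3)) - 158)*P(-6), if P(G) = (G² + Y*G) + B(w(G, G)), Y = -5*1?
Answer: -14892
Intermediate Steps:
w(M, q) = M²
Y = -5
P(G) = -5*G + 2*G² (P(G) = (G² - 5*G) + G² = -5*G + 2*G²)
((3 + T(9, 3)) - 158)*P(-6) = ((3 + 9) - 158)*(-6*(-5 + 2*(-6))) = (12 - 158)*(-6*(-5 - 12)) = -(-876)*(-17) = -146*102 = -14892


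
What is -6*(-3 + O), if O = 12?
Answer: -54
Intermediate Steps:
-6*(-3 + O) = -6*(-3 + 12) = -6*9 = -54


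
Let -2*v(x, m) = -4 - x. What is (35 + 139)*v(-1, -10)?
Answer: 261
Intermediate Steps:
v(x, m) = 2 + x/2 (v(x, m) = -(-4 - x)/2 = 2 + x/2)
(35 + 139)*v(-1, -10) = (35 + 139)*(2 + (½)*(-1)) = 174*(2 - ½) = 174*(3/2) = 261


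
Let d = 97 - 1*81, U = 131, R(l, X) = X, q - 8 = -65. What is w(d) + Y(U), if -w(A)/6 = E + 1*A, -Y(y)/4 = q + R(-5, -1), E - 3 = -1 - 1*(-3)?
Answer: 106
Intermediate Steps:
q = -57 (q = 8 - 65 = -57)
E = 5 (E = 3 + (-1 - 1*(-3)) = 3 + (-1 + 3) = 3 + 2 = 5)
d = 16 (d = 97 - 81 = 16)
Y(y) = 232 (Y(y) = -4*(-57 - 1) = -4*(-58) = 232)
w(A) = -30 - 6*A (w(A) = -6*(5 + 1*A) = -6*(5 + A) = -30 - 6*A)
w(d) + Y(U) = (-30 - 6*16) + 232 = (-30 - 96) + 232 = -126 + 232 = 106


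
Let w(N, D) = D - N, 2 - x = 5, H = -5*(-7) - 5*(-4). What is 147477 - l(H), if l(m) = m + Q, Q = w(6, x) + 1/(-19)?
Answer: 2801190/19 ≈ 1.4743e+5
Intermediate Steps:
H = 55 (H = 35 + 20 = 55)
x = -3 (x = 2 - 1*5 = 2 - 5 = -3)
Q = -172/19 (Q = (-3 - 1*6) + 1/(-19) = (-3 - 6) - 1/19 = -9 - 1/19 = -172/19 ≈ -9.0526)
l(m) = -172/19 + m (l(m) = m - 172/19 = -172/19 + m)
147477 - l(H) = 147477 - (-172/19 + 55) = 147477 - 1*873/19 = 147477 - 873/19 = 2801190/19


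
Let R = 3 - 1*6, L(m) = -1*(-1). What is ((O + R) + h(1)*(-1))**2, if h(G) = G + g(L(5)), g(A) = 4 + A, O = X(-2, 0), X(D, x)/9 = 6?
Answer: 2025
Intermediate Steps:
X(D, x) = 54 (X(D, x) = 9*6 = 54)
L(m) = 1
O = 54
h(G) = 5 + G (h(G) = G + (4 + 1) = G + 5 = 5 + G)
R = -3 (R = 3 - 6 = -3)
((O + R) + h(1)*(-1))**2 = ((54 - 3) + (5 + 1)*(-1))**2 = (51 + 6*(-1))**2 = (51 - 6)**2 = 45**2 = 2025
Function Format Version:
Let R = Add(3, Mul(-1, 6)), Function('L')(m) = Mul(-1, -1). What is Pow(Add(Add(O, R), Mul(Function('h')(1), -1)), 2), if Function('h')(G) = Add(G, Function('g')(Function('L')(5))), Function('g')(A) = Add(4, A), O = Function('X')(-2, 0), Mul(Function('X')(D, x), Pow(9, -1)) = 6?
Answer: 2025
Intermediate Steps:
Function('X')(D, x) = 54 (Function('X')(D, x) = Mul(9, 6) = 54)
Function('L')(m) = 1
O = 54
Function('h')(G) = Add(5, G) (Function('h')(G) = Add(G, Add(4, 1)) = Add(G, 5) = Add(5, G))
R = -3 (R = Add(3, -6) = -3)
Pow(Add(Add(O, R), Mul(Function('h')(1), -1)), 2) = Pow(Add(Add(54, -3), Mul(Add(5, 1), -1)), 2) = Pow(Add(51, Mul(6, -1)), 2) = Pow(Add(51, -6), 2) = Pow(45, 2) = 2025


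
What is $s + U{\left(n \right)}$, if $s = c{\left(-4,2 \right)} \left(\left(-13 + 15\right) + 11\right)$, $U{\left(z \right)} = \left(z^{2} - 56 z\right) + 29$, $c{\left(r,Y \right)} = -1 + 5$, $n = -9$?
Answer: $666$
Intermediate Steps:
$c{\left(r,Y \right)} = 4$
$U{\left(z \right)} = 29 + z^{2} - 56 z$
$s = 52$ ($s = 4 \left(\left(-13 + 15\right) + 11\right) = 4 \left(2 + 11\right) = 4 \cdot 13 = 52$)
$s + U{\left(n \right)} = 52 + \left(29 + \left(-9\right)^{2} - -504\right) = 52 + \left(29 + 81 + 504\right) = 52 + 614 = 666$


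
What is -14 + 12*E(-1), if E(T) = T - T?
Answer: -14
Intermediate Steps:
E(T) = 0
-14 + 12*E(-1) = -14 + 12*0 = -14 + 0 = -14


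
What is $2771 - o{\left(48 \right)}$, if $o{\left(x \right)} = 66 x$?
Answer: $-397$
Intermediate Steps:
$2771 - o{\left(48 \right)} = 2771 - 66 \cdot 48 = 2771 - 3168 = -397$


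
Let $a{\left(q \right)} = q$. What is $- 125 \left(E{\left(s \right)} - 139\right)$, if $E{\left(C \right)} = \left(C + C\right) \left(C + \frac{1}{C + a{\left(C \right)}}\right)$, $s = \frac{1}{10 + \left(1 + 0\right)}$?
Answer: $\frac{2087000}{121} \approx 17248.0$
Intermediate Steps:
$s = \frac{1}{11}$ ($s = \frac{1}{10 + 1} = \frac{1}{11} \approx 0.090909$)
$E{\left(C \right)} = 2 C \left(C + \frac{1}{2 C}\right)$ ($E{\left(C \right)} = \left(C + C\right) \left(C + \frac{1}{C + C}\right) = 2 C \left(C + \frac{1}{2 C}\right)$)
$- 125 \left(E{\left(s \right)} - 139\right) = - 125 \left(\left(1 + \frac{2}{121}\right) - 139\right) = - 125 \left(\frac{123}{121} - 139\right) = \left(-125\right) \left(- \frac{16696}{121}\right) = \frac{2087000}{121}$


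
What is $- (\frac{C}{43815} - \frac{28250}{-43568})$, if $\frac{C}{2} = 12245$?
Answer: $- \frac{230475407}{190893192} \approx -1.2074$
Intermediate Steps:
$C = 24490$ ($C = 2 \cdot 12245 = 24490$)
$- (\frac{C}{43815} - \frac{28250}{-43568}) = - (\frac{24490}{43815} - \frac{28250}{-43568}) = - (24490 \cdot \frac{1}{43815} - - \frac{14125}{21784}) = - (\frac{4898}{8763} + \frac{14125}{21784}) = \left(-1\right) \frac{230475407}{190893192} = - \frac{230475407}{190893192}$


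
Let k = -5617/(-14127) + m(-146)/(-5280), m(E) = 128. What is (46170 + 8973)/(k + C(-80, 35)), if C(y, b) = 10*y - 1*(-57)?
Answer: -42845283855/577009756 ≈ -74.254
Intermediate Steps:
k = 290099/776985 (k = -5617/(-14127) + 128/(-5280) = -5617*(-1/14127) + 128*(-1/5280) = 5617/14127 - 4/165 = 290099/776985 ≈ 0.37336)
C(y, b) = 57 + 10*y (C(y, b) = 10*y + 57 = 57 + 10*y)
(46170 + 8973)/(k + C(-80, 35)) = (46170 + 8973)/(290099/776985 + (57 + 10*(-80))) = 55143/(290099/776985 + (57 - 800)) = 55143/(290099/776985 - 743) = 55143/(-577009756/776985) = 55143*(-776985/577009756) = -42845283855/577009756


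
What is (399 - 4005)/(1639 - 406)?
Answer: -1202/411 ≈ -2.9246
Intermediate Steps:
(399 - 4005)/(1639 - 406) = -3606/1233 = -3606*1/1233 = -1202/411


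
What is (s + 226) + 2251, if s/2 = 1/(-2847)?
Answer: 7052017/2847 ≈ 2477.0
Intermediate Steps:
s = -2/2847 (s = 2/(-2847) = 2*(-1/2847) = -2/2847 ≈ -0.00070249)
(s + 226) + 2251 = (-2/2847 + 226) + 2251 = 643420/2847 + 2251 = 7052017/2847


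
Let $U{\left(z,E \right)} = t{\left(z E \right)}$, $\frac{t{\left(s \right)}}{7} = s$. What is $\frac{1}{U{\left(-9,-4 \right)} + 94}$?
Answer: $\frac{1}{346} \approx 0.0028902$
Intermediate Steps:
$t{\left(s \right)} = 7 s$
$U{\left(z,E \right)} = 7 E z$ ($U{\left(z,E \right)} = 7 z E = 7 E z$)
$\frac{1}{U{\left(-9,-4 \right)} + 94} = \frac{1}{7 \left(-4\right) \left(-9\right) + 94} = \frac{1}{252 + 94} = \frac{1}{346}$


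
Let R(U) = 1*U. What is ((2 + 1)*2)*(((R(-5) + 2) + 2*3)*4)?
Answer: 72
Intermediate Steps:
R(U) = U
((2 + 1)*2)*(((R(-5) + 2) + 2*3)*4) = ((2 + 1)*2)*(((-5 + 2) + 2*3)*4) = (3*2)*((-3 + 6)*4) = 6*(3*4) = 6*12 = 72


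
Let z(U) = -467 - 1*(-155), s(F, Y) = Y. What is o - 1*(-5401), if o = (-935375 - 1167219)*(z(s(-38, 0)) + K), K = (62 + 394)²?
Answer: -436548971255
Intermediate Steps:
K = 207936 (K = 456² = 207936)
z(U) = -312 (z(U) = -467 + 155 = -312)
o = -436548976656 (o = (-935375 - 1167219)*(-312 + 207936) = -2102594*207624 = -436548976656)
o - 1*(-5401) = -436548976656 - 1*(-5401) = -436548976656 + 5401 = -436548971255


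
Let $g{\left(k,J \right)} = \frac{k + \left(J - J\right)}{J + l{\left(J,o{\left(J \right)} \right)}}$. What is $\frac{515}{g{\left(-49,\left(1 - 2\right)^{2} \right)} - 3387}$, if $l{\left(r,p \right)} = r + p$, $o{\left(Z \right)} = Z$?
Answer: $- \frac{309}{2042} \approx -0.15132$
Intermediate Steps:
$l{\left(r,p \right)} = p + r$
$g{\left(k,J \right)} = \frac{k}{3 J}$ ($g{\left(k,J \right)} = \frac{k + \left(J - J\right)}{J + \left(J + J\right)} = \frac{k + 0}{J + 2 J} = \frac{k}{3 J}$)
$\frac{515}{g{\left(-49,\left(1 - 2\right)^{2} \right)} - 3387} = \frac{515}{\frac{1}{3} \left(-49\right) \frac{1}{\left(1 - 2\right)^{2}} - 3387} = \frac{515}{\frac{1}{3} \left(-49\right) \frac{1}{\left(-1\right)^{2}} - 3387} = \frac{515}{\frac{1}{3} \left(-49\right) 1^{-1} - 3387} = \frac{515}{\frac{1}{3} \left(-49\right) 1 - 3387} = \frac{515}{- \frac{49}{3} - 3387} = \frac{515}{- \frac{10210}{3}} = 515 \left(- \frac{3}{10210}\right) = - \frac{309}{2042}$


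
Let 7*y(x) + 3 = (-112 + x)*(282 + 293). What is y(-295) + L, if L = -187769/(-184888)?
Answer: -43267654481/1294216 ≈ -33432.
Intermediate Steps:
y(x) = -64403/7 + 575*x/7 (y(x) = -3/7 + ((-112 + x)*(282 + 293))/7 = -3/7 + ((-112 + x)*575)/7 = -3/7 + (-64400 + 575*x)/7 = -3/7 + (-9200 + 575*x/7) = -64403/7 + 575*x/7)
L = 187769/184888 (L = -187769*(-1/184888) = 187769/184888 ≈ 1.0156)
y(-295) + L = (-64403/7 + (575/7)*(-295)) + 187769/184888 = (-64403/7 - 169625/7) + 187769/184888 = -234028/7 + 187769/184888 = -43267654481/1294216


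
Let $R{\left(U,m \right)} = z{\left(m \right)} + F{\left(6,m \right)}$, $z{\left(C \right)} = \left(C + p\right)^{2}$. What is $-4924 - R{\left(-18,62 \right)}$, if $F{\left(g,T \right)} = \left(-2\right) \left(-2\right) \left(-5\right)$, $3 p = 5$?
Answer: $- \frac{80617}{9} \approx -8957.4$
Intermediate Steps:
$p = \frac{5}{3}$ ($p = \frac{1}{3} \cdot 5 = \frac{5}{3} \approx 1.6667$)
$F{\left(g,T \right)} = -20$ ($F{\left(g,T \right)} = 4 \left(-5\right) = -20$)
$z{\left(C \right)} = \left(\frac{5}{3} + C\right)^{2}$ ($z{\left(C \right)} = \left(C + \frac{5}{3}\right)^{2} = \left(\frac{5}{3} + C\right)^{2}$)
$R{\left(U,m \right)} = -20 + \frac{\left(5 + 3 m\right)^{2}}{9}$ ($R{\left(U,m \right)} = \frac{\left(5 + 3 m\right)^{2}}{9} - 20 = -20 + \frac{\left(5 + 3 m\right)^{2}}{9}$)
$-4924 - R{\left(-18,62 \right)} = -4924 - \left(-20 + \frac{\left(5 + 3 \cdot 62\right)^{2}}{9}\right) = -4924 - \left(-20 + \frac{\left(5 + 186\right)^{2}}{9}\right) = -4924 - \left(-20 + \frac{191^{2}}{9}\right) = -4924 - \left(-20 + \frac{1}{9} \cdot 36481\right) = -4924 - \left(-20 + \frac{36481}{9}\right) = -4924 - \frac{36301}{9} = - \frac{80617}{9}$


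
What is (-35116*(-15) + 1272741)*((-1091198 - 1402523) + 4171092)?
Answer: 3018397244451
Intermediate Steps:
(-35116*(-15) + 1272741)*((-1091198 - 1402523) + 4171092) = (526740 + 1272741)*(-2493721 + 4171092) = 1799481*1677371 = 3018397244451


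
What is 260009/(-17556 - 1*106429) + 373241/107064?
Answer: 18438681809/13274330040 ≈ 1.3890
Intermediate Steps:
260009/(-17556 - 1*106429) + 373241/107064 = 260009/(-17556 - 106429) + 373241*(1/107064) = 260009/(-123985) + 373241/107064 = 260009*(-1/123985) + 373241/107064 = -260009/123985 + 373241/107064 = 18438681809/13274330040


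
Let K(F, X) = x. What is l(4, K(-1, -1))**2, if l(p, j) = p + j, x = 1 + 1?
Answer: 36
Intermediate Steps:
x = 2
K(F, X) = 2
l(p, j) = j + p
l(4, K(-1, -1))**2 = (2 + 4)**2 = 6**2 = 36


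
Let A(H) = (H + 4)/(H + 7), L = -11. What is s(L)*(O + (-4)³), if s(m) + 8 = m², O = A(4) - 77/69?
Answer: -5522423/759 ≈ -7275.9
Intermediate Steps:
A(H) = (4 + H)/(7 + H)
O = -295/759 (O = (4 + 4)/(7 + 4) - 77/69 = 8/11 - 77*1/69 = (1/11)*8 - 77/69 = 8/11 - 77/69 = -295/759 ≈ -0.38867)
s(m) = -8 + m²
s(L)*(O + (-4)³) = (-8 + (-11)²)*(-295/759 + (-4)³) = (-8 + 121)*(-295/759 - 64) = 113*(-48871/759) = -5522423/759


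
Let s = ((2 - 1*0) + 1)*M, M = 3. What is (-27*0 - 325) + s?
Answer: -316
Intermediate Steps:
s = 9 (s = ((2 - 1*0) + 1)*3 = ((2 + 0) + 1)*3 = (2 + 1)*3 = 3*3 = 9)
(-27*0 - 325) + s = (-27*0 - 325) + 9 = (0 - 325) + 9 = -325 + 9 = -316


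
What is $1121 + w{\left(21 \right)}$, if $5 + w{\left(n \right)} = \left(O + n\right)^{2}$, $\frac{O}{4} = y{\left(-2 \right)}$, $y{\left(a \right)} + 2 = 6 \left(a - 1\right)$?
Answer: $4597$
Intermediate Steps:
$y{\left(a \right)} = -8 + 6 a$ ($y{\left(a \right)} = -2 + 6 \left(a - 1\right) = -2 + 6 \left(-1 + a\right) = -2 + \left(-6 + 6 a\right) = -8 + 6 a$)
$O = -80$ ($O = 4 \left(-8 + 6 \left(-2\right)\right) = 4 \left(-8 - 12\right) = 4 \left(-20\right) = -80$)
$w{\left(n \right)} = -5 + \left(-80 + n\right)^{2}$
$1121 + w{\left(21 \right)} = 1121 - \left(5 - \left(-80 + 21\right)^{2}\right) = 1121 - \left(5 - \left(-59\right)^{2}\right) = 1121 + \left(-5 + 3481\right) = 1121 + 3476 = 4597$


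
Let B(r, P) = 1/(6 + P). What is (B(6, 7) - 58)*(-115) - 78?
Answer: 85581/13 ≈ 6583.2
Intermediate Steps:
(B(6, 7) - 58)*(-115) - 78 = (1/(6 + 7) - 58)*(-115) - 78 = (1/13 - 58)*(-115) - 78 = -753/13*(-115) - 78 = 86595/13 - 78 = 85581/13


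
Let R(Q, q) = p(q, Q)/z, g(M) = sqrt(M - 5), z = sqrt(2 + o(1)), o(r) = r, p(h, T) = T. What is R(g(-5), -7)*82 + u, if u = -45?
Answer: -45 + 82*I*sqrt(30)/3 ≈ -45.0 + 149.71*I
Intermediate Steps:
z = sqrt(3) (z = sqrt(2 + 1) = sqrt(3) ≈ 1.7320)
g(M) = sqrt(-5 + M)
R(Q, q) = Q*sqrt(3)/3 (R(Q, q) = Q/(sqrt(3)) = Q*(sqrt(3)/3) = Q*sqrt(3)/3)
R(g(-5), -7)*82 + u = (sqrt(-5 - 5)*sqrt(3)/3)*82 - 45 = (sqrt(-10)*sqrt(3)/3)*82 - 45 = ((I*sqrt(10))*sqrt(3)/3)*82 - 45 = (I*sqrt(30)/3)*82 - 45 = 82*I*sqrt(30)/3 - 45 = -45 + 82*I*sqrt(30)/3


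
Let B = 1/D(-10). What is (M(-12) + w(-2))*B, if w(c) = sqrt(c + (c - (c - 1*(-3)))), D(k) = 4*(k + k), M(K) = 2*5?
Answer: -1/8 - I*sqrt(5)/80 ≈ -0.125 - 0.027951*I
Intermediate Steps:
M(K) = 10
D(k) = 8*k (D(k) = 4*(2*k) = 8*k)
w(c) = sqrt(-3 + c) (w(c) = sqrt(c + (c - (c + 3))) = sqrt(c + (c - (3 + c))) = sqrt(c + (c + (-3 - c))) = sqrt(c - 3) = sqrt(-3 + c))
B = -1/80 (B = 1/(8*(-10)) = 1/(-80) = -1/80 ≈ -0.012500)
(M(-12) + w(-2))*B = (10 + sqrt(-3 - 2))*(-1/80) = (10 + sqrt(-5))*(-1/80) = (10 + I*sqrt(5))*(-1/80) = -1/8 - I*sqrt(5)/80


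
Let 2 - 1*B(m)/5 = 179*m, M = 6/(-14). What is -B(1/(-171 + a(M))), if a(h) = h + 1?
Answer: -18195/1193 ≈ -15.251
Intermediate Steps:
M = -3/7 (M = 6*(-1/14) = -3/7 ≈ -0.42857)
a(h) = 1 + h
B(m) = 10 - 895*m
-B(1/(-171 + a(M))) = -(10 - 895/(-171 + (1 - 3/7))) = -(10 - 895/(-171 + 4/7)) = -(10 - 895/(-1193/7)) = -(10 - 895*(-7/1193)) = -(10 + 6265/1193) = -1*18195/1193 = -18195/1193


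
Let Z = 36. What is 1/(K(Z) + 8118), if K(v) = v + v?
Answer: 1/8190 ≈ 0.00012210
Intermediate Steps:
K(v) = 2*v
1/(K(Z) + 8118) = 1/(2*36 + 8118) = 1/(72 + 8118) = 1/8190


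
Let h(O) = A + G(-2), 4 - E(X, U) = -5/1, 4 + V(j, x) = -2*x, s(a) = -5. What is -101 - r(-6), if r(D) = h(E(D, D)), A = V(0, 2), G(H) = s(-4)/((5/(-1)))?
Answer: -94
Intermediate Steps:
G(H) = 1 (G(H) = -5/(5/(-1)) = -5/(5*(-1)) = -5/(-5) = -5*(-⅕) = 1)
V(j, x) = -4 - 2*x
E(X, U) = 9 (E(X, U) = 4 - (-5)/1 = 4 - (-5) = 4 - 1*(-5) = 4 + 5 = 9)
A = -8 (A = -4 - 2*2 = -4 - 4 = -8)
h(O) = -7 (h(O) = -8 + 1 = -7)
r(D) = -7
-101 - r(-6) = -101 - 1*(-7) = -101 + 7 = -94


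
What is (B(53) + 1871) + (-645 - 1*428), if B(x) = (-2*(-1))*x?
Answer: 904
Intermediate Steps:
B(x) = 2*x
(B(53) + 1871) + (-645 - 1*428) = (2*53 + 1871) + (-645 - 1*428) = (106 + 1871) + (-645 - 428) = 1977 - 1073 = 904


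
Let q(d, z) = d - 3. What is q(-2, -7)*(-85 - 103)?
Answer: 940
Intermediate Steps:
q(d, z) = -3 + d
q(-2, -7)*(-85 - 103) = (-3 - 2)*(-85 - 103) = -5*(-188) = 940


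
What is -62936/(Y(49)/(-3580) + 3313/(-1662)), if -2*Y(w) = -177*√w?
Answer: 374466682560/12890149 ≈ 29051.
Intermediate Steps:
Y(w) = 177*√w/2 (Y(w) = -(-177)*√w/2 = 177*√w/2)
-62936/(Y(49)/(-3580) + 3313/(-1662)) = -62936/((177*√49/2)/(-3580) + 3313/(-1662)) = -62936/(((177/2)*7)*(-1/3580) + 3313*(-1/1662)) = -62936/((1239/2)*(-1/3580) - 3313/1662) = -62936/(-1239/7160 - 3313/1662) = -62936/(-12890149/5949960) = -62936*(-5949960/12890149) = 374466682560/12890149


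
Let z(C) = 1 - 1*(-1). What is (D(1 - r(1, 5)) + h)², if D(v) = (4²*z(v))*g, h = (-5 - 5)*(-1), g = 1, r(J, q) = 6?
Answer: 1764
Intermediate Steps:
h = 10 (h = -10*(-1) = 10)
z(C) = 2 (z(C) = 1 + 1 = 2)
D(v) = 32 (D(v) = (4²*2)*1 = (16*2)*1 = 32*1 = 32)
(D(1 - r(1, 5)) + h)² = (32 + 10)² = 42² = 1764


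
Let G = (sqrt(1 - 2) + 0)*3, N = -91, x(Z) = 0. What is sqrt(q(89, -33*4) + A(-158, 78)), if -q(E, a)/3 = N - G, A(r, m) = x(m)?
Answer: sqrt(273 + 9*I) ≈ 16.525 + 0.2723*I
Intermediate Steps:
A(r, m) = 0
G = 3*I (G = (sqrt(-1) + 0)*3 = (I + 0)*3 = I*3 = 3*I ≈ 3.0*I)
q(E, a) = 273 + 9*I (q(E, a) = -3*(-91 - 3*I) = 273 + 9*I)
sqrt(q(89, -33*4) + A(-158, 78)) = sqrt((273 + 9*I) + 0) = sqrt(273 + 9*I)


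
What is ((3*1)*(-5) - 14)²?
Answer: 841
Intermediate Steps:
((3*1)*(-5) - 14)² = (3*(-5) - 14)² = (-15 - 14)² = (-29)² = 841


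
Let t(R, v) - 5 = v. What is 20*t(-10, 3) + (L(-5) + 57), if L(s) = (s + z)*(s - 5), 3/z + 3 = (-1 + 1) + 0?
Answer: 277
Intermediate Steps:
t(R, v) = 5 + v
z = -1 (z = 3/(-3 + ((-1 + 1) + 0)) = 3/(-3 + (0 + 0)) = 3/(-3 + 0) = 3/(-3) = 3*(-1/3) = -1)
L(s) = (-1 + s)*(-5 + s) (L(s) = (s - 1)*(s - 5) = (-1 + s)*(-5 + s))
20*t(-10, 3) + (L(-5) + 57) = 20*(5 + 3) + ((5 + (-5)**2 - 6*(-5)) + 57) = 20*8 + ((5 + 25 + 30) + 57) = 160 + (60 + 57) = 160 + 117 = 277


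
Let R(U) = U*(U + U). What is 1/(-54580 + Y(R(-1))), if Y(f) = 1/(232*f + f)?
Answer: -466/25434279 ≈ -1.8322e-5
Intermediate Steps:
R(U) = 2*U² (R(U) = U*(2*U) = 2*U²)
Y(f) = 1/(233*f)
1/(-54580 + Y(R(-1))) = 1/(-54580 + 1/(233*((2*(-1)²)))) = 1/(-54580 + 1/(233*((2*1)))) = 1/(-54580 + (1/233)/2) = 1/(-54580 + (1/233)*(½)) = 1/(-54580 + 1/466) = 1/(-25434279/466) = -466/25434279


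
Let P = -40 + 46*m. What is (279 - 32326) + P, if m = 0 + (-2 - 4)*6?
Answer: -33743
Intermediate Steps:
m = -36 (m = 0 - 6*6 = 0 - 36 = -36)
P = -1696 (P = -40 + 46*(-36) = -40 - 1656 = -1696)
(279 - 32326) + P = (279 - 32326) - 1696 = -32047 - 1696 = -33743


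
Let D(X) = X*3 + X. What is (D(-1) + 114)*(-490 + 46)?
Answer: -48840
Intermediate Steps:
D(X) = 4*X (D(X) = 3*X + X = 4*X)
(D(-1) + 114)*(-490 + 46) = (4*(-1) + 114)*(-490 + 46) = (-4 + 114)*(-444) = 110*(-444) = -48840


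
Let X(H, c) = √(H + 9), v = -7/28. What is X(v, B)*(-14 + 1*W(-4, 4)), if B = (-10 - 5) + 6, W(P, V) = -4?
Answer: -9*√35 ≈ -53.245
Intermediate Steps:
v = -¼ (v = -7*1/28 = -¼ ≈ -0.25000)
B = -9 (B = -15 + 6 = -9)
X(H, c) = √(9 + H)
X(v, B)*(-14 + 1*W(-4, 4)) = √(9 - ¼)*(-14 + 1*(-4)) = √(35/4)*(-14 - 4) = (√35/2)*(-18) = -9*√35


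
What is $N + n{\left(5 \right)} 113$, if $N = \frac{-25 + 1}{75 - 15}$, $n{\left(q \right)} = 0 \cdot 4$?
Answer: $- \frac{2}{5} \approx -0.4$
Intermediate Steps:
$n{\left(q \right)} = 0$
$N = - \frac{2}{5}$ ($N = - \frac{24}{60} = \left(-24\right) \frac{1}{60} = - \frac{2}{5} \approx -0.4$)
$N + n{\left(5 \right)} 113 = - \frac{2}{5} + 0 \cdot 113 = - \frac{2}{5} + 0 = - \frac{2}{5}$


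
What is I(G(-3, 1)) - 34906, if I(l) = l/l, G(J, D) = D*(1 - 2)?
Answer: -34905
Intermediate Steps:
G(J, D) = -D (G(J, D) = D*(-1) = -D)
I(l) = 1
I(G(-3, 1)) - 34906 = 1 - 34906 = -34905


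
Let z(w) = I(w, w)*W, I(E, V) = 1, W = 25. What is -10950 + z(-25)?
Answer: -10925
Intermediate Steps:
z(w) = 25 (z(w) = 1*25 = 25)
-10950 + z(-25) = -10950 + 25 = -10925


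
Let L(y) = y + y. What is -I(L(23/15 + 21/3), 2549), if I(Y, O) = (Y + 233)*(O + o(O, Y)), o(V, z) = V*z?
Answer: -2591112029/225 ≈ -1.1516e+7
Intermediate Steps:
L(y) = 2*y
I(Y, O) = (233 + Y)*(O + O*Y) (I(Y, O) = (Y + 233)*(O + O*Y) = (233 + Y)*(O + O*Y))
-I(L(23/15 + 21/3), 2549) = -2549*(233 + (2*(23/15 + 21/3))**2 + 234*(2*(23/15 + 21/3))) = -2549*(233 + (2*(23*(1/15) + 21*(1/3)))**2 + 234*(2*(23*(1/15) + 21*(1/3)))) = -2549*(233 + (2*(23/15 + 7))**2 + 234*(2*(23/15 + 7))) = -2549*(233 + (2*(128/15))**2 + 234*(2*(128/15))) = -2549*(233 + (256/15)**2 + 234*(256/15)) = -2549*(233 + 65536/225 + 19968/5) = -2549*1016521/225 = -1*2591112029/225 = -2591112029/225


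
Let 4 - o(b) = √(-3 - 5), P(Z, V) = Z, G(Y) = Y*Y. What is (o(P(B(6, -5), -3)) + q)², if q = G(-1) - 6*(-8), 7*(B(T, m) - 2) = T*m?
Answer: 2801 - 212*I*√2 ≈ 2801.0 - 299.81*I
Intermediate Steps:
B(T, m) = 2 + T*m/7 (B(T, m) = 2 + (T*m)/7 = 2 + T*m/7)
G(Y) = Y²
q = 49 (q = (-1)² - 6*(-8) = 1 + 48 = 49)
o(b) = 4 - 2*I*√2 (o(b) = 4 - √(-3 - 5) = 4 - √(-8) = 4 - 2*I*√2)
(o(P(B(6, -5), -3)) + q)² = ((4 - 2*I*√2) + 49)² = (53 - 2*I*√2)²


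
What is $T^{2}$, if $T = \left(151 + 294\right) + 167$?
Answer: $374544$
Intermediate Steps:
$T = 612$ ($T = 445 + 167 = 612$)
$T^{2} = 612^{2} = 374544$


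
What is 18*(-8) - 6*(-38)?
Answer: 84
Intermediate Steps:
18*(-8) - 6*(-38) = -144 + 228 = 84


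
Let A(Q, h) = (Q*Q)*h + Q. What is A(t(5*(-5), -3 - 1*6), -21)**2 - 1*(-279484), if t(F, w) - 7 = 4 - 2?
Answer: 3142348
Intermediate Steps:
t(F, w) = 9 (t(F, w) = 7 + (4 - 2) = 7 + 2 = 9)
A(Q, h) = Q + h*Q**2 (A(Q, h) = Q**2*h + Q = h*Q**2 + Q = Q + h*Q**2)
A(t(5*(-5), -3 - 1*6), -21)**2 - 1*(-279484) = (9*(1 + 9*(-21)))**2 - 1*(-279484) = (9*(1 - 189))**2 + 279484 = (9*(-188))**2 + 279484 = (-1692)**2 + 279484 = 2862864 + 279484 = 3142348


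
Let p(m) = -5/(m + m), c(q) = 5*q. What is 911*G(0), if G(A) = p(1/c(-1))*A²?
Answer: 0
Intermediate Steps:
p(m) = -5/(2*m) (p(m) = -5*1/(2*m) = -5/(2*m))
G(A) = 25*A²/2 (G(A) = (-5*5*(-1)/2)*A² = (-5/(2*(1/(-5))))*A² = (-5/(2*(-⅕)))*A² = (-5/2*(-5))*A² = 25*A²/2)
911*G(0) = 911*((25/2)*0²) = 911*((25/2)*0) = 911*0 = 0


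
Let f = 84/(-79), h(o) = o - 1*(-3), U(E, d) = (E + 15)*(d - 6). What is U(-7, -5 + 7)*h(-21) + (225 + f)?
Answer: 63195/79 ≈ 799.94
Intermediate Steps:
U(E, d) = (-6 + d)*(15 + E) (U(E, d) = (15 + E)*(-6 + d) = (-6 + d)*(15 + E))
h(o) = 3 + o (h(o) = o + 3 = 3 + o)
f = -84/79 (f = 84*(-1/79) = -84/79 ≈ -1.0633)
U(-7, -5 + 7)*h(-21) + (225 + f) = (-90 - 6*(-7) + 15*(-5 + 7) - 7*(-5 + 7))*(3 - 21) + (225 - 84/79) = (-90 + 42 + 15*2 - 7*2)*(-18) + 17691/79 = (-90 + 42 + 30 - 14)*(-18) + 17691/79 = -32*(-18) + 17691/79 = 576 + 17691/79 = 63195/79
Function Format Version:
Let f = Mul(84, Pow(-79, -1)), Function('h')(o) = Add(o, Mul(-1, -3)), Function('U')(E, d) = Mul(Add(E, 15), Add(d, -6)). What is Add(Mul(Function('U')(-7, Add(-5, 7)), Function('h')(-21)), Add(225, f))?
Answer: Rational(63195, 79) ≈ 799.94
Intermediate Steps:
Function('U')(E, d) = Mul(Add(-6, d), Add(15, E)) (Function('U')(E, d) = Mul(Add(15, E), Add(-6, d)) = Mul(Add(-6, d), Add(15, E)))
Function('h')(o) = Add(3, o) (Function('h')(o) = Add(o, 3) = Add(3, o))
f = Rational(-84, 79) (f = Mul(84, Rational(-1, 79)) = Rational(-84, 79) ≈ -1.0633)
Add(Mul(Function('U')(-7, Add(-5, 7)), Function('h')(-21)), Add(225, f)) = Add(Mul(Add(-90, Mul(-6, -7), Mul(15, Add(-5, 7)), Mul(-7, Add(-5, 7))), Add(3, -21)), Add(225, Rational(-84, 79))) = Add(Mul(Add(-90, 42, Mul(15, 2), Mul(-7, 2)), -18), Rational(17691, 79)) = Add(Mul(Add(-90, 42, 30, -14), -18), Rational(17691, 79)) = Add(Mul(-32, -18), Rational(17691, 79)) = Add(576, Rational(17691, 79)) = Rational(63195, 79)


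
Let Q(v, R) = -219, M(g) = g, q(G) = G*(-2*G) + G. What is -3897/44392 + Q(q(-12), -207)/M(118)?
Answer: -5090847/2619128 ≈ -1.9437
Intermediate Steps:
q(G) = G - 2*G**2 (q(G) = -2*G**2 + G = G - 2*G**2)
-3897/44392 + Q(q(-12), -207)/M(118) = -3897/44392 - 219/118 = -5090847/2619128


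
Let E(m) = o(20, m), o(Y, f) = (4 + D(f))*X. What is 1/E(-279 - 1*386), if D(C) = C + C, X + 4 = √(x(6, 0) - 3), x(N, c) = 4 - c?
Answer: 1/3978 ≈ 0.00025138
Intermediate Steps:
X = -3 (X = -4 + √((4 - 1*0) - 3) = -4 + √((4 + 0) - 3) = -4 + √(4 - 3) = -4 + √1 = -4 + 1 = -3)
D(C) = 2*C
o(Y, f) = -12 - 6*f (o(Y, f) = (4 + 2*f)*(-3) = -12 - 6*f)
E(m) = -12 - 6*m
1/E(-279 - 1*386) = 1/(-12 - 6*(-279 - 1*386)) = 1/(-12 - 6*(-279 - 386)) = 1/(-12 - 6*(-665)) = 1/(-12 + 3990) = 1/3978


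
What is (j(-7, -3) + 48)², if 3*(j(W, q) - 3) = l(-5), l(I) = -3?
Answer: 2500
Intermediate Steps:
j(W, q) = 2 (j(W, q) = 3 + (⅓)*(-3) = 3 - 1 = 2)
(j(-7, -3) + 48)² = (2 + 48)² = 50² = 2500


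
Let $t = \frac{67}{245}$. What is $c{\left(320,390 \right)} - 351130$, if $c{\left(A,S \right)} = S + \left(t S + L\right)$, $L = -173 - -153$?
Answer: $- \frac{17182014}{49} \approx -3.5065 \cdot 10^{5}$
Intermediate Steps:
$L = -20$ ($L = -173 + 153 = -20$)
$t = \frac{67}{245}$ ($t = 67 \cdot \frac{1}{245} = \frac{67}{245} \approx 0.27347$)
$c{\left(A,S \right)} = -20 + \frac{312 S}{245}$ ($c{\left(A,S \right)} = S + \left(\frac{67 S}{245} - 20\right) = S + \left(-20 + \frac{67 S}{245}\right) = -20 + \frac{312 S}{245}$)
$c{\left(320,390 \right)} - 351130 = \left(-20 + \frac{312}{245} \cdot 390\right) - 351130 = \left(-20 + \frac{24336}{49}\right) - 351130 = \frac{23356}{49} - 351130 = - \frac{17182014}{49}$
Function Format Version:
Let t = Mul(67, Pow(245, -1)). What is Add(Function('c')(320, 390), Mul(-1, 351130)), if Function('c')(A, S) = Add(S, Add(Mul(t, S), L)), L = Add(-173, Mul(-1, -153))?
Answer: Rational(-17182014, 49) ≈ -3.5065e+5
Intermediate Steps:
L = -20 (L = Add(-173, 153) = -20)
t = Rational(67, 245) (t = Mul(67, Rational(1, 245)) = Rational(67, 245) ≈ 0.27347)
Function('c')(A, S) = Add(-20, Mul(Rational(312, 245), S)) (Function('c')(A, S) = Add(S, Add(Mul(Rational(67, 245), S), -20)) = Add(S, Add(-20, Mul(Rational(67, 245), S))) = Add(-20, Mul(Rational(312, 245), S)))
Add(Function('c')(320, 390), Mul(-1, 351130)) = Add(Add(-20, Mul(Rational(312, 245), 390)), Mul(-1, 351130)) = Add(Add(-20, Rational(24336, 49)), -351130) = Add(Rational(23356, 49), -351130) = Rational(-17182014, 49)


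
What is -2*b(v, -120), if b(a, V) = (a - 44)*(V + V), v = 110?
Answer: 31680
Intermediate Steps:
b(a, V) = 2*V*(-44 + a) (b(a, V) = (-44 + a)*(2*V) = 2*V*(-44 + a))
-2*b(v, -120) = -4*(-120)*(-44 + 110) = -4*(-120)*66 = -2*(-15840) = 31680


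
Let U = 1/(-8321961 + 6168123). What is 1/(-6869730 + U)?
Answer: -2153838/14796285523741 ≈ -1.4557e-7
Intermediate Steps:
U = -1/2153838 (U = 1/(-2153838) = -1/2153838 ≈ -4.6429e-7)
1/(-6869730 + U) = 1/(-6869730 - 1/2153838) = 1/(-14796285523741/2153838) = -2153838/14796285523741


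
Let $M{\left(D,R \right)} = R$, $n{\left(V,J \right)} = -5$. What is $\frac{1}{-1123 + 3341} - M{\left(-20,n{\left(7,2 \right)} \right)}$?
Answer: $\frac{11091}{2218} \approx 5.0005$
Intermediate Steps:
$\frac{1}{-1123 + 3341} - M{\left(-20,n{\left(7,2 \right)} \right)} = \frac{1}{-1123 + 3341} - -5 = \frac{1}{2218} + 5 = \frac{11091}{2218}$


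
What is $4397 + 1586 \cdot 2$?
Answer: $7569$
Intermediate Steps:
$4397 + 1586 \cdot 2 = 4397 + 3172 = 7569$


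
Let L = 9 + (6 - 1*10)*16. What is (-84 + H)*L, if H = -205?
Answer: 15895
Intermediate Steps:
L = -55 (L = 9 + (6 - 10)*16 = 9 - 4*16 = 9 - 64 = -55)
(-84 + H)*L = (-84 - 205)*(-55) = -289*(-55) = 15895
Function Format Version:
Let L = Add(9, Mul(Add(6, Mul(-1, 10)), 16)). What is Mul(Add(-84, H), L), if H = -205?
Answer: 15895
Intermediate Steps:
L = -55 (L = Add(9, Mul(Add(6, -10), 16)) = Add(9, Mul(-4, 16)) = Add(9, -64) = -55)
Mul(Add(-84, H), L) = Mul(Add(-84, -205), -55) = Mul(-289, -55) = 15895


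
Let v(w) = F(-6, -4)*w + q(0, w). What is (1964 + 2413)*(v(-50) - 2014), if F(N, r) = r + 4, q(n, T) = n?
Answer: -8815278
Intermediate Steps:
F(N, r) = 4 + r
v(w) = 0 (v(w) = (4 - 4)*w + 0 = 0*w + 0 = 0 + 0 = 0)
(1964 + 2413)*(v(-50) - 2014) = (1964 + 2413)*(0 - 2014) = 4377*(-2014) = -8815278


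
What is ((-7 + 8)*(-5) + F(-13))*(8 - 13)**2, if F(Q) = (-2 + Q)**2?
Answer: 5500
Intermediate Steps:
((-7 + 8)*(-5) + F(-13))*(8 - 13)**2 = ((-7 + 8)*(-5) + (-2 - 13)**2)*(8 - 13)**2 = (1*(-5) + (-15)**2)*(-5)**2 = (-5 + 225)*25 = 220*25 = 5500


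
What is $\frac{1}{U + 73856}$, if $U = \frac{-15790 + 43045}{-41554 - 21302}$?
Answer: $\frac{20952}{1547421827} \approx 1.354 \cdot 10^{-5}$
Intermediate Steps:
$U = - \frac{9085}{20952}$ ($U = \frac{27255}{-62856} = 27255 \left(- \frac{1}{62856}\right) = - \frac{9085}{20952} \approx -0.43361$)
$\frac{1}{U + 73856} = \frac{1}{- \frac{9085}{20952} + 73856} = \frac{1}{\frac{1547421827}{20952}} = \frac{20952}{1547421827}$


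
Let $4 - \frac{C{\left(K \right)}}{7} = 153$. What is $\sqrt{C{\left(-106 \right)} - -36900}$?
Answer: $\sqrt{35857} \approx 189.36$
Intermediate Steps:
$C{\left(K \right)} = -1043$ ($C{\left(K \right)} = 28 - 1071 = -1043$)
$\sqrt{C{\left(-106 \right)} - -36900} = \sqrt{-1043 - -36900} = \sqrt{-1043 + 36900} = \sqrt{35857}$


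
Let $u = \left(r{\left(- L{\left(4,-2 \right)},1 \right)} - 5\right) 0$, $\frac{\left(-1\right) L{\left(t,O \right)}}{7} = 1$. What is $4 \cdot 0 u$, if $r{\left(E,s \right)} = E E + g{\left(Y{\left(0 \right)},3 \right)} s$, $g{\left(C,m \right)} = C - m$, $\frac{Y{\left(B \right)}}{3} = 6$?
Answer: $0$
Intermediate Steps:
$L{\left(t,O \right)} = -7$ ($L{\left(t,O \right)} = \left(-7\right) 1 = -7$)
$Y{\left(B \right)} = 18$ ($Y{\left(B \right)} = 3 \cdot 6 = 18$)
$r{\left(E,s \right)} = E^{2} + 15 s$ ($r{\left(E,s \right)} = E E + \left(18 - 3\right) s = E^{2} + \left(18 - 3\right) s = E^{2} + 15 s$)
$u = 0$ ($u = \left(\left(\left(\left(-1\right) \left(-7\right)\right)^{2} + 15 \cdot 1\right) - 5\right) 0 = \left(\left(7^{2} + 15\right) - 5\right) 0 = \left(\left(49 + 15\right) - 5\right) 0 = \left(64 - 5\right) 0 = 59 \cdot 0 = 0$)
$4 \cdot 0 u = 4 \cdot 0 \cdot 0 = 0 \cdot 0 = 0$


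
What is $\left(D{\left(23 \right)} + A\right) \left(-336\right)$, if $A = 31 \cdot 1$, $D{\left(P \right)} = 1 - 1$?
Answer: $-10416$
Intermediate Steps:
$D{\left(P \right)} = 0$
$A = 31$
$\left(D{\left(23 \right)} + A\right) \left(-336\right) = \left(0 + 31\right) \left(-336\right) = 31 \left(-336\right) = -10416$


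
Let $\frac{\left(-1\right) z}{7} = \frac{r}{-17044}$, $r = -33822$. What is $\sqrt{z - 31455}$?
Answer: $\frac{3 i \sqrt{253934661446}}{8522} \approx 177.39 i$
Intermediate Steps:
$z = - \frac{118377}{8522}$ ($z = - 7 \left(- \frac{33822}{-17044}\right) = - 7 \left(\left(-33822\right) \left(- \frac{1}{17044}\right)\right) = \left(-7\right) \frac{16911}{8522} = - \frac{118377}{8522} \approx -13.891$)
$\sqrt{z - 31455} = \sqrt{- \frac{118377}{8522} - 31455} = \sqrt{- \frac{268177887}{8522}} = \frac{3 i \sqrt{253934661446}}{8522}$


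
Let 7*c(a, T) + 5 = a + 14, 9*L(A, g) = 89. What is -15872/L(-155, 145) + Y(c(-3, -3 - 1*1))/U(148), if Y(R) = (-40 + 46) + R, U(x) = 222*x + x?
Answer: -8250470868/5140373 ≈ -1605.0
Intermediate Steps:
L(A, g) = 89/9 (L(A, g) = (1/9)*89 = 89/9)
c(a, T) = 9/7 + a/7 (c(a, T) = -5/7 + (a + 14)/7 = -5/7 + (14 + a)/7 = -5/7 + (2 + a/7) = 9/7 + a/7)
U(x) = 223*x
Y(R) = 6 + R
-15872/L(-155, 145) + Y(c(-3, -3 - 1*1))/U(148) = -15872/89/9 + (6 + (9/7 + (1/7)*(-3)))/((223*148)) = -15872*9/89 + (6 + (9/7 - 3/7))/33004 = -142848/89 + (6 + 6/7)*(1/33004) = -142848/89 + (48/7)*(1/33004) = -142848/89 + 12/57757 = -8250470868/5140373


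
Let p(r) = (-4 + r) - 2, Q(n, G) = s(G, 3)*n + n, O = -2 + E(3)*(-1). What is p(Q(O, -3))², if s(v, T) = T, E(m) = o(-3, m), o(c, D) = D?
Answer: 676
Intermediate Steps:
E(m) = m
O = -5 (O = -2 + 3*(-1) = -2 - 3 = -5)
Q(n, G) = 4*n (Q(n, G) = 3*n + n = 4*n)
p(r) = -6 + r
p(Q(O, -3))² = (-6 + 4*(-5))² = (-6 - 20)² = (-26)² = 676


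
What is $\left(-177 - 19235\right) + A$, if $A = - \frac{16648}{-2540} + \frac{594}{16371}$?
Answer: $- \frac{22414509192}{1155065} \approx -19405.0$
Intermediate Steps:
$A = \frac{7612588}{1155065}$ ($A = \left(-16648\right) \left(- \frac{1}{2540}\right) + 594 \cdot \frac{1}{16371} = \frac{4162}{635} + \frac{66}{1819} = \frac{7612588}{1155065} \approx 6.5906$)
$\left(-177 - 19235\right) + A = \left(-177 - 19235\right) + \frac{7612588}{1155065} = -19412 + \frac{7612588}{1155065} = - \frac{22414509192}{1155065}$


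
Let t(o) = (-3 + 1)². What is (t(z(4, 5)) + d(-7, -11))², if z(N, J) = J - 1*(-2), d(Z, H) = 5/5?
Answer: 25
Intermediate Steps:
d(Z, H) = 1 (d(Z, H) = 5*(⅕) = 1)
z(N, J) = 2 + J (z(N, J) = J + 2 = 2 + J)
t(o) = 4 (t(o) = (-2)² = 4)
(t(z(4, 5)) + d(-7, -11))² = (4 + 1)² = 5² = 25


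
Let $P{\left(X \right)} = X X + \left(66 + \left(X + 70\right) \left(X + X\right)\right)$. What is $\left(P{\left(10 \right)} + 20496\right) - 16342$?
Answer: $5920$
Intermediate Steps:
$P{\left(X \right)} = 66 + X^{2} + 2 X \left(70 + X\right)$ ($P{\left(X \right)} = X^{2} + \left(66 + \left(70 + X\right) 2 X\right) = X^{2} + \left(66 + 2 X \left(70 + X\right)\right) = 66 + X^{2} + 2 X \left(70 + X\right)$)
$\left(P{\left(10 \right)} + 20496\right) - 16342 = \left(\left(66 + 3 \cdot 10^{2} + 140 \cdot 10\right) + 20496\right) - 16342 = \left(\left(66 + 3 \cdot 100 + 1400\right) + 20496\right) - 16342 = \left(\left(66 + 300 + 1400\right) + 20496\right) - 16342 = \left(1766 + 20496\right) - 16342 = 22262 - 16342 = 5920$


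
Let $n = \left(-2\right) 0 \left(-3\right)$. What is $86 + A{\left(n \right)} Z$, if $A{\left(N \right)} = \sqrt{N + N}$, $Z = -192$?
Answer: $86$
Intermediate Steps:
$n = 0$ ($n = 0 \left(-3\right) = 0$)
$A{\left(N \right)} = \sqrt{2} \sqrt{N}$ ($A{\left(N \right)} = \sqrt{2 N} = \sqrt{2} \sqrt{N}$)
$86 + A{\left(n \right)} Z = 86 + \sqrt{2} \sqrt{0} \left(-192\right) = 86 + \sqrt{2} \cdot 0 \left(-192\right) = 86 + 0 \left(-192\right) = 86 + 0 = 86$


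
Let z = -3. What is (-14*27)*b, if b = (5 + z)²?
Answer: -1512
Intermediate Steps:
b = 4 (b = (5 - 3)² = 2² = 4)
(-14*27)*b = -14*27*4 = -378*4 = -1512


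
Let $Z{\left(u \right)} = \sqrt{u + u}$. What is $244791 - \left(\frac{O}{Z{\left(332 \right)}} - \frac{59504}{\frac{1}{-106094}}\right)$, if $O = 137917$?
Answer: $-6312772585 - \frac{137917 \sqrt{166}}{332} \approx -6.3128 \cdot 10^{9}$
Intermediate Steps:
$Z{\left(u \right)} = \sqrt{2} \sqrt{u}$ ($Z{\left(u \right)} = \sqrt{2 u} = \sqrt{2} \sqrt{u}$)
$244791 - \left(\frac{O}{Z{\left(332 \right)}} - \frac{59504}{\frac{1}{-106094}}\right) = 244791 - \left(\frac{137917}{\sqrt{2} \sqrt{332}} - \frac{59504}{\frac{1}{-106094}}\right) = 244791 - \left(\frac{137917}{\sqrt{2} \cdot 2 \sqrt{83}} - \frac{59504}{- \frac{1}{106094}}\right) = 244791 - \left(\frac{137917}{2 \sqrt{166}} - -6313017376\right) = 244791 - \left(137917 \frac{\sqrt{166}}{332} + 6313017376\right) = 244791 - \left(\frac{137917 \sqrt{166}}{332} + 6313017376\right) = 244791 - \left(6313017376 + \frac{137917 \sqrt{166}}{332}\right) = -6312772585 - \frac{137917 \sqrt{166}}{332}$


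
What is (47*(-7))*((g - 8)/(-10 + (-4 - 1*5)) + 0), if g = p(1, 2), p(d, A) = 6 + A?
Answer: 0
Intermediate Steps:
g = 8 (g = 6 + 2 = 8)
(47*(-7))*((g - 8)/(-10 + (-4 - 1*5)) + 0) = (47*(-7))*((8 - 8)/(-10 + (-4 - 1*5)) + 0) = -329*(0/(-10 + (-4 - 5)) + 0) = -329*(0/(-10 - 9) + 0) = -329*(0/(-19) + 0) = -329*(0*(-1/19) + 0) = -329*(0 + 0) = -329*0 = 0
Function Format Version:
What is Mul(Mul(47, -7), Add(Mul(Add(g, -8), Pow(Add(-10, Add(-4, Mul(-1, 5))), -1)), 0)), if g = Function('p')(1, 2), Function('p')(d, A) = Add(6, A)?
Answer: 0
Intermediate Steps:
g = 8 (g = Add(6, 2) = 8)
Mul(Mul(47, -7), Add(Mul(Add(g, -8), Pow(Add(-10, Add(-4, Mul(-1, 5))), -1)), 0)) = Mul(Mul(47, -7), Add(Mul(Add(8, -8), Pow(Add(-10, Add(-4, Mul(-1, 5))), -1)), 0)) = Mul(-329, Add(Mul(0, Pow(Add(-10, Add(-4, -5)), -1)), 0)) = Mul(-329, Add(Mul(0, Pow(Add(-10, -9), -1)), 0)) = Mul(-329, Add(Mul(0, Pow(-19, -1)), 0)) = Mul(-329, Add(Mul(0, Rational(-1, 19)), 0)) = Mul(-329, Add(0, 0)) = Mul(-329, 0) = 0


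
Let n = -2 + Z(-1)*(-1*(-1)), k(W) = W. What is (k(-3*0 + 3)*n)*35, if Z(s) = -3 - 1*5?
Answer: -1050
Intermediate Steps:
Z(s) = -8 (Z(s) = -3 - 5 = -8)
n = -10 (n = -2 - (-8)*(-1) = -2 - 8*1 = -2 - 8 = -10)
(k(-3*0 + 3)*n)*35 = ((-3*0 + 3)*(-10))*35 = ((0 + 3)*(-10))*35 = (3*(-10))*35 = -30*35 = -1050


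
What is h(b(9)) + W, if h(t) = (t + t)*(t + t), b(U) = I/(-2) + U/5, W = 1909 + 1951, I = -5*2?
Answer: 101124/25 ≈ 4045.0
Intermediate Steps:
I = -10
W = 3860
b(U) = 5 + U/5 (b(U) = -10/(-2) + U/5 = -10*(-½) + U*(⅕) = 5 + U/5)
h(t) = 4*t² (h(t) = (2*t)*(2*t) = 4*t²)
h(b(9)) + W = 4*(5 + (⅕)*9)² + 3860 = 4*(5 + 9/5)² + 3860 = 4*(34/5)² + 3860 = 4*(1156/25) + 3860 = 4624/25 + 3860 = 101124/25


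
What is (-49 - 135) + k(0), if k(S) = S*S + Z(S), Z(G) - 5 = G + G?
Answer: -179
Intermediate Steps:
Z(G) = 5 + 2*G (Z(G) = 5 + (G + G) = 5 + 2*G)
k(S) = 5 + S**2 + 2*S (k(S) = S*S + (5 + 2*S) = S**2 + (5 + 2*S) = 5 + S**2 + 2*S)
(-49 - 135) + k(0) = (-49 - 135) + (5 + 0**2 + 2*0) = -184 + (5 + 0 + 0) = -184 + 5 = -179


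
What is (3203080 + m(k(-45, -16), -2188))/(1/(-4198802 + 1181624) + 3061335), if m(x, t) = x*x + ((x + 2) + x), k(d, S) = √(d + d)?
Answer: 9663996996576/9236592612629 + 18103068*I*√10/9236592612629 ≈ 1.0463 + 6.1978e-6*I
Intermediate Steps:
k(d, S) = √2*√d (k(d, S) = √(2*d) = √2*√d)
m(x, t) = 2 + x² + 2*x (m(x, t) = x² + ((2 + x) + x) = x² + (2 + 2*x) = 2 + x² + 2*x)
(3203080 + m(k(-45, -16), -2188))/(1/(-4198802 + 1181624) + 3061335) = (3203080 + (2 + (√2*√(-45))² + 2*(√2*√(-45))))/(1/(-4198802 + 1181624) + 3061335) = (3203080 + (2 + (√2*(3*I*√5))² + 2*(√2*(3*I*√5))))/(1/(-3017178) + 3061335) = (3203080 + (2 + (3*I*√10)² + 2*(3*I*√10)))/(-1/3017178 + 3061335) = (3203080 + (2 - 90 + 6*I*√10))/(9236592612629/3017178) = (3203080 + (-88 + 6*I*√10))*(3017178/9236592612629) = (3202992 + 6*I*√10)*(3017178/9236592612629) = 9663996996576/9236592612629 + 18103068*I*√10/9236592612629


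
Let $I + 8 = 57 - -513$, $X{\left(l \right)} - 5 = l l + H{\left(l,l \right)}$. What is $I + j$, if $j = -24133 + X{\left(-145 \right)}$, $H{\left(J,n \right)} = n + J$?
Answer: $-2831$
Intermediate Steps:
$H{\left(J,n \right)} = J + n$
$X{\left(l \right)} = 5 + l^{2} + 2 l$ ($X{\left(l \right)} = 5 + \left(l l + \left(l + l\right)\right) = 5 + \left(l^{2} + 2 l\right) = 5 + l^{2} + 2 l$)
$j = -3393$ ($j = -24133 + \left(5 + \left(-145\right)^{2} + 2 \left(-145\right)\right) = -24133 + \left(5 + 21025 - 290\right) = -24133 + 20740 = -3393$)
$I = 562$ ($I = -8 + \left(57 - -513\right) = -8 + \left(57 + 513\right) = -8 + 570 = 562$)
$I + j = 562 - 3393 = -2831$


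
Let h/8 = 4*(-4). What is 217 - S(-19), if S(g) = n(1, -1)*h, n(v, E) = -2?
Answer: -39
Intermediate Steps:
h = -128 (h = 8*(4*(-4)) = 8*(-16) = -128)
S(g) = 256 (S(g) = -2*(-128) = 256)
217 - S(-19) = 217 - 1*256 = 217 - 256 = -39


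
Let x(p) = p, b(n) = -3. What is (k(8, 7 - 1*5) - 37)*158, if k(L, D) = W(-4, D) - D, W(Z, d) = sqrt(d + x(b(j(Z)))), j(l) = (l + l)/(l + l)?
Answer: -6162 + 158*I ≈ -6162.0 + 158.0*I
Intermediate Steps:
j(l) = 1 (j(l) = (2*l)/((2*l)) = (2*l)*(1/(2*l)) = 1)
W(Z, d) = sqrt(-3 + d) (W(Z, d) = sqrt(d - 3) = sqrt(-3 + d))
k(L, D) = sqrt(-3 + D) - D
(k(8, 7 - 1*5) - 37)*158 = ((sqrt(-3 + (7 - 1*5)) - (7 - 1*5)) - 37)*158 = ((sqrt(-3 + (7 - 5)) - (7 - 5)) - 37)*158 = ((sqrt(-3 + 2) - 1*2) - 37)*158 = ((sqrt(-1) - 2) - 37)*158 = ((I - 2) - 37)*158 = ((-2 + I) - 37)*158 = (-39 + I)*158 = -6162 + 158*I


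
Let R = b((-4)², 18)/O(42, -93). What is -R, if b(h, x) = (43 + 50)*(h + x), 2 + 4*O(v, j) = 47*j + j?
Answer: 6324/2233 ≈ 2.8321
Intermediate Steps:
O(v, j) = -½ + 12*j (O(v, j) = -½ + (47*j + j)/4 = -½ + (48*j)/4 = -½ + 12*j)
b(h, x) = 93*h + 93*x (b(h, x) = 93*(h + x) = 93*h + 93*x)
R = -6324/2233 (R = (93*(-4)² + 93*18)/(-½ + 12*(-93)) = (93*16 + 1674)/(-½ - 1116) = (1488 + 1674)/(-2233/2) = 3162*(-2/2233) = -6324/2233 ≈ -2.8321)
-R = -1*(-6324/2233) = 6324/2233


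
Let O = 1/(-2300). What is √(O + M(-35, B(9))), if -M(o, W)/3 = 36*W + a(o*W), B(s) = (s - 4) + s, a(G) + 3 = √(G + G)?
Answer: √(-79508723 - 2221800*I*√5)/230 ≈ 1.2106 - 38.787*I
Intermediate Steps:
a(G) = -3 + √2*√G (a(G) = -3 + √(G + G) = -3 + √(2*G) = -3 + √2*√G)
O = -1/2300 ≈ -0.00043478
B(s) = -4 + 2*s (B(s) = (-4 + s) + s = -4 + 2*s)
M(o, W) = 9 - 108*W - 3*√2*√(W*o) (M(o, W) = -3*(36*W + (-3 + √2*√(o*W))) = -3*(36*W + (-3 + √2*√(W*o))) = -3*(-3 + 36*W + √2*√(W*o)) = 9 - 108*W - 3*√2*√(W*o))
√(O + M(-35, B(9))) = √(-1/2300 + (9 - 108*(-4 + 2*9) - 3*√2*√((-4 + 2*9)*(-35)))) = √(-1/2300 + (9 - 108*(-4 + 18) - 3*√2*√((-4 + 18)*(-35)))) = √(-1/2300 + (9 - 108*14 - 3*√2*√(14*(-35)))) = √(-1/2300 + (9 - 1512 - 3*√2*√(-490))) = √(-1/2300 + (9 - 1512 - 3*√2*7*I*√10)) = √(-1/2300 + (9 - 1512 - 42*I*√5)) = √(-1/2300 + (-1503 - 42*I*√5)) = √(-3456901/2300 - 42*I*√5)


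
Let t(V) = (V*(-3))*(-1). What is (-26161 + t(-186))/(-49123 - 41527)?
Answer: 3817/12950 ≈ 0.29475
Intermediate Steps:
t(V) = 3*V (t(V) = -3*V*(-1) = 3*V)
(-26161 + t(-186))/(-49123 - 41527) = (-26161 + 3*(-186))/(-49123 - 41527) = (-26161 - 558)/(-90650) = -26719*(-1/90650) = 3817/12950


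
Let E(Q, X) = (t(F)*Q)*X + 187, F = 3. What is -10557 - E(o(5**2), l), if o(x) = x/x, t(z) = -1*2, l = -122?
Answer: -10988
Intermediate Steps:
t(z) = -2
o(x) = 1
E(Q, X) = 187 - 2*Q*X (E(Q, X) = (-2*Q)*X + 187 = -2*Q*X + 187 = 187 - 2*Q*X)
-10557 - E(o(5**2), l) = -10557 - (187 - 2*1*(-122)) = -10557 - (187 + 244) = -10557 - 1*431 = -10557 - 431 = -10988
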